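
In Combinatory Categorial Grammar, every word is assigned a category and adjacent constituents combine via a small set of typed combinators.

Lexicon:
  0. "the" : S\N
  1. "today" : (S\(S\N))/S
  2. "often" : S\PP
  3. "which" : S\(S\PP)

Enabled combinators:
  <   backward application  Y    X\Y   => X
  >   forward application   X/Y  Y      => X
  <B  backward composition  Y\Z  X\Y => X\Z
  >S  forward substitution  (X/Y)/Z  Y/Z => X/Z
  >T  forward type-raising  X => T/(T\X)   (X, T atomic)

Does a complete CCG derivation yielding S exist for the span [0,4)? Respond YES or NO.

YES

[0,4] S   <
  [0,1] "the" : S\N
  [1,4] S\(S\N)   >
    [1,2] "today" : (S\(S\N))/S
    [2,4] S   <
      [2,3] "often" : S\PP
      [3,4] "which" : S\(S\PP)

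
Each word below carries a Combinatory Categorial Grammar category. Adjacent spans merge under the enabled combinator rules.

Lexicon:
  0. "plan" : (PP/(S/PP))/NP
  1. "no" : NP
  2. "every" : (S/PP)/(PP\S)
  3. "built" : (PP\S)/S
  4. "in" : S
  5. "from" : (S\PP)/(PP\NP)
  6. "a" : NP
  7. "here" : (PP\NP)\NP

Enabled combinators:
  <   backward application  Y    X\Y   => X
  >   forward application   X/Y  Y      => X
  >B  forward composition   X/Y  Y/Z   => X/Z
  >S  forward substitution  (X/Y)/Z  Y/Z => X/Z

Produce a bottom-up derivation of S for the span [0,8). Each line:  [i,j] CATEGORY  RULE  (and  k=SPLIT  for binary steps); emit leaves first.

[0,1] (PP/(S/PP))/NP  lex  "plan"
[1,2] NP  lex  "no"
[0,2] PP/(S/PP)  >  k=1
[2,3] (S/PP)/(PP\S)  lex  "every"
[3,4] (PP\S)/S  lex  "built"
[4,5] S  lex  "in"
[3,5] PP\S  >  k=4
[2,5] S/PP  >  k=3
[0,5] PP  >  k=2
[5,6] (S\PP)/(PP\NP)  lex  "from"
[6,7] NP  lex  "a"
[7,8] (PP\NP)\NP  lex  "here"
[6,8] PP\NP  <  k=7
[5,8] S\PP  >  k=6
[0,8] S  <  k=5

[0,8] S   <
  [0,5] PP   >
    [0,2] PP/(S/PP)   >
      [0,1] "plan" : (PP/(S/PP))/NP
      [1,2] "no" : NP
    [2,5] S/PP   >
      [2,3] "every" : (S/PP)/(PP\S)
      [3,5] PP\S   >
        [3,4] "built" : (PP\S)/S
        [4,5] "in" : S
  [5,8] S\PP   >
    [5,6] "from" : (S\PP)/(PP\NP)
    [6,8] PP\NP   <
      [6,7] "a" : NP
      [7,8] "here" : (PP\NP)\NP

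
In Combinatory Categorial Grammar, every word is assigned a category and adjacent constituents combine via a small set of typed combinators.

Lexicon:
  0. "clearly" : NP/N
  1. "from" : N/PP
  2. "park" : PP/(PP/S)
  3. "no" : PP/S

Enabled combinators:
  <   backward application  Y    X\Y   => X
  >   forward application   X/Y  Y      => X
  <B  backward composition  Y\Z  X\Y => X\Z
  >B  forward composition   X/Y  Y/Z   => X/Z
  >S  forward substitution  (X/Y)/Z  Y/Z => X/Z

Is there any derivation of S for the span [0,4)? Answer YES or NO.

NO

NP/N N/PP PP/(PP/S) PP/S
CKY chart[0,4] = {NP}; S ∉ chart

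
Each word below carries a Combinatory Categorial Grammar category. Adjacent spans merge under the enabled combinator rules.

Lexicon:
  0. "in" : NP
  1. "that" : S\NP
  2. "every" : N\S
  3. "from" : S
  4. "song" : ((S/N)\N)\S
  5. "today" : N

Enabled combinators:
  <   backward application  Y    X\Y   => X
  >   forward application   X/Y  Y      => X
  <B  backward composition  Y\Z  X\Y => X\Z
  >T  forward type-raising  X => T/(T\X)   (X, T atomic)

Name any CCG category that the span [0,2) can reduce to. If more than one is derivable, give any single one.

S

[0,6] S   >
  [0,5] S/N   <
    [0,3] N   <
      [0,2] S   >
        [0,1] S/(S\NP)   >T
          [0,1] "in" : NP
        [1,2] "that" : S\NP
      [2,3] "every" : N\S
    [3,5] (S/N)\N   <
      [3,4] "from" : S
      [4,5] "song" : ((S/N)\N)\S
  [5,6] "today" : N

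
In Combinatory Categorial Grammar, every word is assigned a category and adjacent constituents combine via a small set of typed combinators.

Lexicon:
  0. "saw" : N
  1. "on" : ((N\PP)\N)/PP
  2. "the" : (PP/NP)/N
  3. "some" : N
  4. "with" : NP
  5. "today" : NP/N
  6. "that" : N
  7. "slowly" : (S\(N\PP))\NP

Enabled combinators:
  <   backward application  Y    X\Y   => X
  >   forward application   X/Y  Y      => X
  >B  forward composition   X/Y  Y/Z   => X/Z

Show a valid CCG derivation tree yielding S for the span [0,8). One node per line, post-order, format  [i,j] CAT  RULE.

[0,8] S   <
  [0,5] N\PP   <
    [0,1] "saw" : N
    [1,5] (N\PP)\N   >
      [1,2] "on" : ((N\PP)\N)/PP
      [2,5] PP   >
        [2,4] PP/NP   >
          [2,3] "the" : (PP/NP)/N
          [3,4] "some" : N
        [4,5] "with" : NP
  [5,8] S\(N\PP)   <
    [5,7] NP   >
      [5,6] "today" : NP/N
      [6,7] "that" : N
    [7,8] "slowly" : (S\(N\PP))\NP

[0,1] N  lex  "saw"
[1,2] ((N\PP)\N)/PP  lex  "on"
[2,3] (PP/NP)/N  lex  "the"
[3,4] N  lex  "some"
[2,4] PP/NP  >  k=3
[4,5] NP  lex  "with"
[2,5] PP  >  k=4
[1,5] (N\PP)\N  >  k=2
[0,5] N\PP  <  k=1
[5,6] NP/N  lex  "today"
[6,7] N  lex  "that"
[5,7] NP  >  k=6
[7,8] (S\(N\PP))\NP  lex  "slowly"
[5,8] S\(N\PP)  <  k=7
[0,8] S  <  k=5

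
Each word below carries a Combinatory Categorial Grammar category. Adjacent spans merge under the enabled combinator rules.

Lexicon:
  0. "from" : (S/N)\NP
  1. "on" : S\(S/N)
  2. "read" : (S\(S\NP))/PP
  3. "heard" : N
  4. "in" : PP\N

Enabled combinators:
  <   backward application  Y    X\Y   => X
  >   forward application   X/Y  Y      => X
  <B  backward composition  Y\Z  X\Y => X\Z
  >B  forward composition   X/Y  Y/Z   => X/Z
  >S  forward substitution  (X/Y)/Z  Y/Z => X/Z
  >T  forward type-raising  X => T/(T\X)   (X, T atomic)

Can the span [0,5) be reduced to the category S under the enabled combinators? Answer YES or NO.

YES

[0,5] S   <
  [0,2] S\NP   <B
    [0,1] "from" : (S/N)\NP
    [1,2] "on" : S\(S/N)
  [2,5] S\(S\NP)   >
    [2,3] "read" : (S\(S\NP))/PP
    [3,5] PP   >
      [3,4] PP/(PP\N)   >T
        [3,4] "heard" : N
      [4,5] "in" : PP\N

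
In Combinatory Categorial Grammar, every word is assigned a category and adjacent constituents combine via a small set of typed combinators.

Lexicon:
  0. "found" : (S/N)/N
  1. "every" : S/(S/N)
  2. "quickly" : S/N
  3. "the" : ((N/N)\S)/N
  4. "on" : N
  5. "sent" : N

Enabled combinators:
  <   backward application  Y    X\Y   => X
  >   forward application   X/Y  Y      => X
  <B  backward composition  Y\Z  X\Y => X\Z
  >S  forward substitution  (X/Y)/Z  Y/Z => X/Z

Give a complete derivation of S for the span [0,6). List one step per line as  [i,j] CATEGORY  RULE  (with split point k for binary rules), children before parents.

[0,6] S   >
  [0,5] S/N   >S
    [0,1] "found" : (S/N)/N
    [1,5] N/N   <
      [1,3] S   >
        [1,2] "every" : S/(S/N)
        [2,3] "quickly" : S/N
      [3,5] (N/N)\S   >
        [3,4] "the" : ((N/N)\S)/N
        [4,5] "on" : N
  [5,6] "sent" : N

[0,1] (S/N)/N  lex  "found"
[1,2] S/(S/N)  lex  "every"
[2,3] S/N  lex  "quickly"
[1,3] S  >  k=2
[3,4] ((N/N)\S)/N  lex  "the"
[4,5] N  lex  "on"
[3,5] (N/N)\S  >  k=4
[1,5] N/N  <  k=3
[0,5] S/N  >S  k=1
[5,6] N  lex  "sent"
[0,6] S  >  k=5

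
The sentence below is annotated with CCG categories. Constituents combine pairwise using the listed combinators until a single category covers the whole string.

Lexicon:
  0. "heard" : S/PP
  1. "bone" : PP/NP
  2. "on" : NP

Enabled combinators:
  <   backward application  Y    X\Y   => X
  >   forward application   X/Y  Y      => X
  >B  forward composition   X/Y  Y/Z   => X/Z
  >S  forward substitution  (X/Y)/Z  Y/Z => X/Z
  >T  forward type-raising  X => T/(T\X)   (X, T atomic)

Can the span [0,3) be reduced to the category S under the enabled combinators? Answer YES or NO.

[0,3] S   >
  [0,2] S/NP   >B
    [0,1] "heard" : S/PP
    [1,2] "bone" : PP/NP
  [2,3] "on" : NP

YES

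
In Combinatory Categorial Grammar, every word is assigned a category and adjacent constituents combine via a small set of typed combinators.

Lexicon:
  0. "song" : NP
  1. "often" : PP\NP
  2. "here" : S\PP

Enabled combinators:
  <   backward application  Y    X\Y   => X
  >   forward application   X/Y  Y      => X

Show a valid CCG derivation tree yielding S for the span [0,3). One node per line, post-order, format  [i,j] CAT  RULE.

[0,1] NP  lex  "song"
[1,2] PP\NP  lex  "often"
[0,2] PP  <  k=1
[2,3] S\PP  lex  "here"
[0,3] S  <  k=2

[0,3] S   <
  [0,2] PP   <
    [0,1] "song" : NP
    [1,2] "often" : PP\NP
  [2,3] "here" : S\PP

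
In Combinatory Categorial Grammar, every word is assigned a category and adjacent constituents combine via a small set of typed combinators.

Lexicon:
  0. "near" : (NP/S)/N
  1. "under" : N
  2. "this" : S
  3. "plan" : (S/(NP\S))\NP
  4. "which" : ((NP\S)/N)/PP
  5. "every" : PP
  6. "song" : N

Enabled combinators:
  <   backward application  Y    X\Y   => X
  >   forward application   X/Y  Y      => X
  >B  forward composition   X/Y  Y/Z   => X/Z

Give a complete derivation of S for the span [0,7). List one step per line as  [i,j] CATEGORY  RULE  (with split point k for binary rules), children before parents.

[0,1] (NP/S)/N  lex  "near"
[1,2] N  lex  "under"
[0,2] NP/S  >  k=1
[2,3] S  lex  "this"
[0,3] NP  >  k=2
[3,4] (S/(NP\S))\NP  lex  "plan"
[0,4] S/(NP\S)  <  k=3
[4,5] ((NP\S)/N)/PP  lex  "which"
[5,6] PP  lex  "every"
[4,6] (NP\S)/N  >  k=5
[6,7] N  lex  "song"
[4,7] NP\S  >  k=6
[0,7] S  >  k=4

[0,7] S   >
  [0,4] S/(NP\S)   <
    [0,3] NP   >
      [0,2] NP/S   >
        [0,1] "near" : (NP/S)/N
        [1,2] "under" : N
      [2,3] "this" : S
    [3,4] "plan" : (S/(NP\S))\NP
  [4,7] NP\S   >
    [4,6] (NP\S)/N   >
      [4,5] "which" : ((NP\S)/N)/PP
      [5,6] "every" : PP
    [6,7] "song" : N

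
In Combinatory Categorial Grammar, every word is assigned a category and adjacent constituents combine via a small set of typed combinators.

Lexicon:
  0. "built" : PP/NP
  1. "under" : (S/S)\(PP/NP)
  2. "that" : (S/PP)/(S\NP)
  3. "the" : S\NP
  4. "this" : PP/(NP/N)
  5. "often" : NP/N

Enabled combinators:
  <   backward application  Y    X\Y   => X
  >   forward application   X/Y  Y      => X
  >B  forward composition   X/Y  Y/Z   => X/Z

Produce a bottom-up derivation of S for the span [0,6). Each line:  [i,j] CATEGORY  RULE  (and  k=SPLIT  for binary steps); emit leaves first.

[0,1] PP/NP  lex  "built"
[1,2] (S/S)\(PP/NP)  lex  "under"
[0,2] S/S  <  k=1
[2,3] (S/PP)/(S\NP)  lex  "that"
[3,4] S\NP  lex  "the"
[2,4] S/PP  >  k=3
[0,4] S/PP  >B  k=2
[4,5] PP/(NP/N)  lex  "this"
[5,6] NP/N  lex  "often"
[4,6] PP  >  k=5
[0,6] S  >  k=4

[0,6] S   >
  [0,4] S/PP   >B
    [0,2] S/S   <
      [0,1] "built" : PP/NP
      [1,2] "under" : (S/S)\(PP/NP)
    [2,4] S/PP   >
      [2,3] "that" : (S/PP)/(S\NP)
      [3,4] "the" : S\NP
  [4,6] PP   >
    [4,5] "this" : PP/(NP/N)
    [5,6] "often" : NP/N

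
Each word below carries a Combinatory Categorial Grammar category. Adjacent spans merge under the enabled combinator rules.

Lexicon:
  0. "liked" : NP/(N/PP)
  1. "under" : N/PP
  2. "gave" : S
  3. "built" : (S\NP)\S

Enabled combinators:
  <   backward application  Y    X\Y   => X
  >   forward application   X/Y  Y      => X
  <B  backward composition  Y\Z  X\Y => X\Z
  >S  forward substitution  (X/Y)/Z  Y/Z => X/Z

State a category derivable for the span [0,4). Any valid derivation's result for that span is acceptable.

[0,4] S   <
  [0,2] NP   >
    [0,1] "liked" : NP/(N/PP)
    [1,2] "under" : N/PP
  [2,4] S\NP   <
    [2,3] "gave" : S
    [3,4] "built" : (S\NP)\S

S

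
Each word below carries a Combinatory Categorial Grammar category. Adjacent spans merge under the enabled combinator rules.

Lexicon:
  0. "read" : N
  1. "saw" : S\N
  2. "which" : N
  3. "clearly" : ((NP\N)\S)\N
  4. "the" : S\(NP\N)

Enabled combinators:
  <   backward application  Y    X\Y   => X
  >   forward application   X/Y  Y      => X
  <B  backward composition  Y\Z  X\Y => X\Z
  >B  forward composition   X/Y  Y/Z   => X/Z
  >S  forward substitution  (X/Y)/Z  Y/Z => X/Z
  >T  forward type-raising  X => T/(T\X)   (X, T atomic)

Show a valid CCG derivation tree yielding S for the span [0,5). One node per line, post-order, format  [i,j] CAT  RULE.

[0,5] S   <
  [0,1] "read" : N
  [1,5] S\N   <B
    [1,2] "saw" : S\N
    [2,5] S\S   <B
      [2,4] (NP\N)\S   <
        [2,3] "which" : N
        [3,4] "clearly" : ((NP\N)\S)\N
      [4,5] "the" : S\(NP\N)

[0,1] N  lex  "read"
[1,2] S\N  lex  "saw"
[2,3] N  lex  "which"
[3,4] ((NP\N)\S)\N  lex  "clearly"
[2,4] (NP\N)\S  <  k=3
[4,5] S\(NP\N)  lex  "the"
[2,5] S\S  <B  k=4
[1,5] S\N  <B  k=2
[0,5] S  <  k=1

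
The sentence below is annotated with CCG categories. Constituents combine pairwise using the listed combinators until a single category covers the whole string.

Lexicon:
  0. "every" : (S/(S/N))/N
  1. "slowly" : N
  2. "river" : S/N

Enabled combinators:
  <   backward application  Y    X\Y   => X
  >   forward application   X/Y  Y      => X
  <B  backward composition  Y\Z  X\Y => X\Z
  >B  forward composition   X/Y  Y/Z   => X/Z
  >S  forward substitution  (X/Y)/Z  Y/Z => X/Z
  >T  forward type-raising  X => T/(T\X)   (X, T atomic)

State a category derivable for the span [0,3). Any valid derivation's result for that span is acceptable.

S

[0,3] S   >
  [0,2] S/(S/N)   >
    [0,1] "every" : (S/(S/N))/N
    [1,2] "slowly" : N
  [2,3] "river" : S/N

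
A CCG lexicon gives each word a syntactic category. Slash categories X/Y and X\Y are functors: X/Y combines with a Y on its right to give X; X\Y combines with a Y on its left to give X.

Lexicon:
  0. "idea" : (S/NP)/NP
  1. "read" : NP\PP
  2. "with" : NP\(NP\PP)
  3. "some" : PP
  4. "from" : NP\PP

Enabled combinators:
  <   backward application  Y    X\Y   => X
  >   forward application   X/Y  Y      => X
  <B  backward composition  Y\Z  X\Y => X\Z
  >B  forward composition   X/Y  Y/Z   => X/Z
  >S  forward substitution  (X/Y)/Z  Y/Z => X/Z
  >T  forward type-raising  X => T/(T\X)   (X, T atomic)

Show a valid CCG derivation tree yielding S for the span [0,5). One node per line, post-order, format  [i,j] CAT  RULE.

[0,5] S   >
  [0,3] S/NP   >
    [0,1] "idea" : (S/NP)/NP
    [1,3] NP   <
      [1,2] "read" : NP\PP
      [2,3] "with" : NP\(NP\PP)
  [3,5] NP   <
    [3,4] "some" : PP
    [4,5] "from" : NP\PP

[0,1] (S/NP)/NP  lex  "idea"
[1,2] NP\PP  lex  "read"
[2,3] NP\(NP\PP)  lex  "with"
[1,3] NP  <  k=2
[0,3] S/NP  >  k=1
[3,4] PP  lex  "some"
[4,5] NP\PP  lex  "from"
[3,5] NP  <  k=4
[0,5] S  >  k=3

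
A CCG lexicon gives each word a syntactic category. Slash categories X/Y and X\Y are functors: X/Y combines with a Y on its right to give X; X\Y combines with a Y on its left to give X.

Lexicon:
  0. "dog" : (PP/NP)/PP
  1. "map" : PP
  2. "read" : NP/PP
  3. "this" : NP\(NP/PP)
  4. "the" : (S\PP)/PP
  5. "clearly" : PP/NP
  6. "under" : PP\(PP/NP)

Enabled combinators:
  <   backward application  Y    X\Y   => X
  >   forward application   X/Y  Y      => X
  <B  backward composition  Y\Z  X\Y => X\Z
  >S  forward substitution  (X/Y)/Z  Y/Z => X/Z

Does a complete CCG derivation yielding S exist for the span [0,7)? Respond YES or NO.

YES

[0,7] S   <
  [0,4] PP   >
    [0,2] PP/NP   >
      [0,1] "dog" : (PP/NP)/PP
      [1,2] "map" : PP
    [2,4] NP   <
      [2,3] "read" : NP/PP
      [3,4] "this" : NP\(NP/PP)
  [4,7] S\PP   >
    [4,5] "the" : (S\PP)/PP
    [5,7] PP   <
      [5,6] "clearly" : PP/NP
      [6,7] "under" : PP\(PP/NP)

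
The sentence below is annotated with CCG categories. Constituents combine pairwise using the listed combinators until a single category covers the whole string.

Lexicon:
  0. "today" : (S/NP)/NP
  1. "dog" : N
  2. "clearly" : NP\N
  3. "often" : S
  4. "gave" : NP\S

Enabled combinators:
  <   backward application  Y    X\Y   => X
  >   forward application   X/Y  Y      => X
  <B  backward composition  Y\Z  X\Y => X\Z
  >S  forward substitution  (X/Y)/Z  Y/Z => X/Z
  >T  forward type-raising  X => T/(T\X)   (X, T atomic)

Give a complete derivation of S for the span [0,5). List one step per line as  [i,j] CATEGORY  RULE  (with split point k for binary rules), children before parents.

[0,5] S   >
  [0,3] S/NP   >
    [0,1] "today" : (S/NP)/NP
    [1,3] NP   <
      [1,2] "dog" : N
      [2,3] "clearly" : NP\N
  [3,5] NP   >
    [3,4] NP/(NP\S)   >T
      [3,4] "often" : S
    [4,5] "gave" : NP\S

[0,1] (S/NP)/NP  lex  "today"
[1,2] N  lex  "dog"
[2,3] NP\N  lex  "clearly"
[1,3] NP  <  k=2
[0,3] S/NP  >  k=1
[3,4] S  lex  "often"
[3,4] NP/(NP\S)  >T
[4,5] NP\S  lex  "gave"
[3,5] NP  >  k=4
[0,5] S  >  k=3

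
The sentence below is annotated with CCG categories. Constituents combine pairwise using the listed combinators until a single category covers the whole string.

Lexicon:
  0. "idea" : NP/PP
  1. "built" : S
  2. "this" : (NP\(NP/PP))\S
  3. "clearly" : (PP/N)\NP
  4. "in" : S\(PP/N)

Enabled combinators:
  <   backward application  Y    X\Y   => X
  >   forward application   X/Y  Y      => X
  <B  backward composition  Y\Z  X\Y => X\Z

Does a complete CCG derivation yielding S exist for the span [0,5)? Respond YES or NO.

[0,5] S   <
  [0,3] NP   <
    [0,1] "idea" : NP/PP
    [1,3] NP\(NP/PP)   <
      [1,2] "built" : S
      [2,3] "this" : (NP\(NP/PP))\S
  [3,5] S\NP   <B
    [3,4] "clearly" : (PP/N)\NP
    [4,5] "in" : S\(PP/N)

YES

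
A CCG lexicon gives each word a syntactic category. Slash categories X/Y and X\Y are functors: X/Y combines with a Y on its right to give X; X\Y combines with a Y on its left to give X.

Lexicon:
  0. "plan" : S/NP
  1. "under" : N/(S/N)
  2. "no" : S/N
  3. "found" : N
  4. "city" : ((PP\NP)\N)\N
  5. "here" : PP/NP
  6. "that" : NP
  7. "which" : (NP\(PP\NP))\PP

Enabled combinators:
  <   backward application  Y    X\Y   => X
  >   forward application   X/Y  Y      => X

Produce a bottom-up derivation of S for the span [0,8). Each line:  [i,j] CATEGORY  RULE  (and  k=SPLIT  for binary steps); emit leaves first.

[0,1] S/NP  lex  "plan"
[1,2] N/(S/N)  lex  "under"
[2,3] S/N  lex  "no"
[1,3] N  >  k=2
[3,4] N  lex  "found"
[4,5] ((PP\NP)\N)\N  lex  "city"
[3,5] (PP\NP)\N  <  k=4
[1,5] PP\NP  <  k=3
[5,6] PP/NP  lex  "here"
[6,7] NP  lex  "that"
[5,7] PP  >  k=6
[7,8] (NP\(PP\NP))\PP  lex  "which"
[5,8] NP\(PP\NP)  <  k=7
[1,8] NP  <  k=5
[0,8] S  >  k=1

[0,8] S   >
  [0,1] "plan" : S/NP
  [1,8] NP   <
    [1,5] PP\NP   <
      [1,3] N   >
        [1,2] "under" : N/(S/N)
        [2,3] "no" : S/N
      [3,5] (PP\NP)\N   <
        [3,4] "found" : N
        [4,5] "city" : ((PP\NP)\N)\N
    [5,8] NP\(PP\NP)   <
      [5,7] PP   >
        [5,6] "here" : PP/NP
        [6,7] "that" : NP
      [7,8] "which" : (NP\(PP\NP))\PP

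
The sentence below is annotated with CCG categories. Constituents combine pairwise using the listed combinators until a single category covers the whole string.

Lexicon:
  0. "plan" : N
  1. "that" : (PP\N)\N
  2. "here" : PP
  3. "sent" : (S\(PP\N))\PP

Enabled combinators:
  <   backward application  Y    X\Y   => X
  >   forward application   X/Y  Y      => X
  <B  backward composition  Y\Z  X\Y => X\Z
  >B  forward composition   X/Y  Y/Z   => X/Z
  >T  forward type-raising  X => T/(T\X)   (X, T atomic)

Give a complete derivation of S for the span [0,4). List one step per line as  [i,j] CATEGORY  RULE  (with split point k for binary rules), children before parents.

[0,4] S   <
  [0,1] "plan" : N
  [1,4] S\N   <B
    [1,2] "that" : (PP\N)\N
    [2,4] S\(PP\N)   <
      [2,3] "here" : PP
      [3,4] "sent" : (S\(PP\N))\PP

[0,1] N  lex  "plan"
[1,2] (PP\N)\N  lex  "that"
[2,3] PP  lex  "here"
[3,4] (S\(PP\N))\PP  lex  "sent"
[2,4] S\(PP\N)  <  k=3
[1,4] S\N  <B  k=2
[0,4] S  <  k=1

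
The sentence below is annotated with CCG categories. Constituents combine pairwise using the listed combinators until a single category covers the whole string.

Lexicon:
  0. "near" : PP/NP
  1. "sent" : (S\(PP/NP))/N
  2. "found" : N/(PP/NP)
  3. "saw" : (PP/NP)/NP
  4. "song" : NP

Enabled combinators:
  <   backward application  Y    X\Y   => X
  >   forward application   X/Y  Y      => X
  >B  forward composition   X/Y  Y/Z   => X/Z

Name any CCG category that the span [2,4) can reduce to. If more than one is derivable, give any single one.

N/NP

[0,5] S   <
  [0,1] "near" : PP/NP
  [1,5] S\(PP/NP)   >
    [1,2] "sent" : (S\(PP/NP))/N
    [2,5] N   >
      [2,4] N/NP   >B
        [2,3] "found" : N/(PP/NP)
        [3,4] "saw" : (PP/NP)/NP
      [4,5] "song" : NP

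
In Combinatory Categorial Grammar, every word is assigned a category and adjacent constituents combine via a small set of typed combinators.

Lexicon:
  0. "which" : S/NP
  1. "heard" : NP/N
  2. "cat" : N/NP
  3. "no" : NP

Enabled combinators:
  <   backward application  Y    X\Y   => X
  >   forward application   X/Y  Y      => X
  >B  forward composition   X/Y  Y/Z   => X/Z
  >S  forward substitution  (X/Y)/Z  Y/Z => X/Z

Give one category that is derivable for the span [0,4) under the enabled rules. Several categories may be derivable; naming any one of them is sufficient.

S

[0,4] S   >
  [0,2] S/N   >B
    [0,1] "which" : S/NP
    [1,2] "heard" : NP/N
  [2,4] N   >
    [2,3] "cat" : N/NP
    [3,4] "no" : NP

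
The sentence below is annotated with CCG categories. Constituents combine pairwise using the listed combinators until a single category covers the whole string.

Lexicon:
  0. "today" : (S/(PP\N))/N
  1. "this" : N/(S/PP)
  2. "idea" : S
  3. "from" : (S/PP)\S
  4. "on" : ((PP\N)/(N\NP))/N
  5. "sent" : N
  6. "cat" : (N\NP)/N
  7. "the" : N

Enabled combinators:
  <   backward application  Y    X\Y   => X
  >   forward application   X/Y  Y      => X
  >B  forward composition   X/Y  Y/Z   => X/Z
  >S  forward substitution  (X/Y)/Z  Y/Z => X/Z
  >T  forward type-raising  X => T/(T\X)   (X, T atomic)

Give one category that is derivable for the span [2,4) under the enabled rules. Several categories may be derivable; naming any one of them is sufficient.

[0,8] S   >
  [0,4] S/(PP\N)   >
    [0,1] "today" : (S/(PP\N))/N
    [1,4] N   >
      [1,2] "this" : N/(S/PP)
      [2,4] S/PP   <
        [2,3] "idea" : S
        [3,4] "from" : (S/PP)\S
  [4,8] PP\N   >
    [4,6] (PP\N)/(N\NP)   >
      [4,5] "on" : ((PP\N)/(N\NP))/N
      [5,6] "sent" : N
    [6,8] N\NP   >
      [6,7] "cat" : (N\NP)/N
      [7,8] "the" : N

S/PP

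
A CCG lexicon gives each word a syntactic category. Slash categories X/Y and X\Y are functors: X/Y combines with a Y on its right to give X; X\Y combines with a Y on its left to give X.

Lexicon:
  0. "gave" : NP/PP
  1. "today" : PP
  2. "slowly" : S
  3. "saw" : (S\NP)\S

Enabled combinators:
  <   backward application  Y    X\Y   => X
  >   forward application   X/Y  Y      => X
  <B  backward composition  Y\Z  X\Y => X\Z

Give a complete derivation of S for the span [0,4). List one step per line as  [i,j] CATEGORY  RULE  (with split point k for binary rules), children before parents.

[0,4] S   <
  [0,2] NP   >
    [0,1] "gave" : NP/PP
    [1,2] "today" : PP
  [2,4] S\NP   <
    [2,3] "slowly" : S
    [3,4] "saw" : (S\NP)\S

[0,1] NP/PP  lex  "gave"
[1,2] PP  lex  "today"
[0,2] NP  >  k=1
[2,3] S  lex  "slowly"
[3,4] (S\NP)\S  lex  "saw"
[2,4] S\NP  <  k=3
[0,4] S  <  k=2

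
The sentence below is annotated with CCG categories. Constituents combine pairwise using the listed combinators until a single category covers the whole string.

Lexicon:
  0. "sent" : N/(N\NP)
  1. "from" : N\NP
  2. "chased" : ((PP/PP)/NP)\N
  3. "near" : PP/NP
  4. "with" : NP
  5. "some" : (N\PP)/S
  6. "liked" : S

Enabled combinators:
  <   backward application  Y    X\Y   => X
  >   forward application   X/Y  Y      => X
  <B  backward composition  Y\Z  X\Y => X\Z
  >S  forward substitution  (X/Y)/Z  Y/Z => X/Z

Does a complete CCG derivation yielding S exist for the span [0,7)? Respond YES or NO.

NO

N/(N\NP) N\NP ((PP/PP)/NP)\N PP/NP NP (N\PP)/S S
CKY chart[0,7] = {N}; S ∉ chart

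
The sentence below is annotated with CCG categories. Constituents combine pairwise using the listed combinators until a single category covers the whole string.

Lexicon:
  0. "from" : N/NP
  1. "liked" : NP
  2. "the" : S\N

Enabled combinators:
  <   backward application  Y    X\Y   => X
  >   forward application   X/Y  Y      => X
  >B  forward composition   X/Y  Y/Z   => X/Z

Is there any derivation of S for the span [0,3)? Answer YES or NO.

YES

[0,3] S   <
  [0,2] N   >
    [0,1] "from" : N/NP
    [1,2] "liked" : NP
  [2,3] "the" : S\N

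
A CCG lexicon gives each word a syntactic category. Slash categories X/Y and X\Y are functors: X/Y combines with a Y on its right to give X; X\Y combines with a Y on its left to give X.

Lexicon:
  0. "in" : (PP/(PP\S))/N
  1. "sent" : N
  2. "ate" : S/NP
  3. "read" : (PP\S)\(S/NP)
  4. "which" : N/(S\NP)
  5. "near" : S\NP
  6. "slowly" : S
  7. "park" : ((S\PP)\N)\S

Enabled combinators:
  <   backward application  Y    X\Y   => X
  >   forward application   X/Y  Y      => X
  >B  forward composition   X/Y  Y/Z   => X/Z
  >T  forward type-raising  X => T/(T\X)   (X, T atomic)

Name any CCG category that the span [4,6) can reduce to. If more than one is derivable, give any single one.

[0,8] S   <
  [0,4] PP   >
    [0,2] PP/(PP\S)   >
      [0,1] "in" : (PP/(PP\S))/N
      [1,2] "sent" : N
    [2,4] PP\S   <
      [2,3] "ate" : S/NP
      [3,4] "read" : (PP\S)\(S/NP)
  [4,8] S\PP   <
    [4,6] N   >
      [4,5] "which" : N/(S\NP)
      [5,6] "near" : S\NP
    [6,8] (S\PP)\N   <
      [6,7] "slowly" : S
      [7,8] "park" : ((S\PP)\N)\S

N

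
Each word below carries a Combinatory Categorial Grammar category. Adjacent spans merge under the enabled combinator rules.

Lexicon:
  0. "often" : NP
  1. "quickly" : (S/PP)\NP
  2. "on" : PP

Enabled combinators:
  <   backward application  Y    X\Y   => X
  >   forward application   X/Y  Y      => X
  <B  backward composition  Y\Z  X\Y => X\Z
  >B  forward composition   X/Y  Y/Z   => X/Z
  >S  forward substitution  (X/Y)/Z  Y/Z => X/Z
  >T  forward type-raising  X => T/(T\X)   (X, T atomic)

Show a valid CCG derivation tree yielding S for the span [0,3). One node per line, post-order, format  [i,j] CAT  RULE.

[0,3] S   >
  [0,2] S/PP   <
    [0,1] "often" : NP
    [1,2] "quickly" : (S/PP)\NP
  [2,3] "on" : PP

[0,1] NP  lex  "often"
[1,2] (S/PP)\NP  lex  "quickly"
[0,2] S/PP  <  k=1
[2,3] PP  lex  "on"
[0,3] S  >  k=2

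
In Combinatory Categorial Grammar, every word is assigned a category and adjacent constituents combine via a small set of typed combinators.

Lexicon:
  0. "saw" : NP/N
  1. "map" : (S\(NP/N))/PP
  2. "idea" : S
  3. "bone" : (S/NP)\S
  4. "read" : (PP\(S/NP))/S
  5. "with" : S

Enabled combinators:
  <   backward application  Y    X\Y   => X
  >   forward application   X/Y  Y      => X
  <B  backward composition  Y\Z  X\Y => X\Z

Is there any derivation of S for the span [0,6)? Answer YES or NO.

YES

[0,6] S   <
  [0,1] "saw" : NP/N
  [1,6] S\(NP/N)   >
    [1,2] "map" : (S\(NP/N))/PP
    [2,6] PP   <
      [2,4] S/NP   <
        [2,3] "idea" : S
        [3,4] "bone" : (S/NP)\S
      [4,6] PP\(S/NP)   >
        [4,5] "read" : (PP\(S/NP))/S
        [5,6] "with" : S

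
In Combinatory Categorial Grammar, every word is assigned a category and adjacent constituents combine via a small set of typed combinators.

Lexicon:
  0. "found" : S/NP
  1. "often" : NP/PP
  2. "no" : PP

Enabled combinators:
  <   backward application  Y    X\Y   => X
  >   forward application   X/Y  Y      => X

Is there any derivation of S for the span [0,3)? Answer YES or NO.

YES

[0,3] S   >
  [0,1] "found" : S/NP
  [1,3] NP   >
    [1,2] "often" : NP/PP
    [2,3] "no" : PP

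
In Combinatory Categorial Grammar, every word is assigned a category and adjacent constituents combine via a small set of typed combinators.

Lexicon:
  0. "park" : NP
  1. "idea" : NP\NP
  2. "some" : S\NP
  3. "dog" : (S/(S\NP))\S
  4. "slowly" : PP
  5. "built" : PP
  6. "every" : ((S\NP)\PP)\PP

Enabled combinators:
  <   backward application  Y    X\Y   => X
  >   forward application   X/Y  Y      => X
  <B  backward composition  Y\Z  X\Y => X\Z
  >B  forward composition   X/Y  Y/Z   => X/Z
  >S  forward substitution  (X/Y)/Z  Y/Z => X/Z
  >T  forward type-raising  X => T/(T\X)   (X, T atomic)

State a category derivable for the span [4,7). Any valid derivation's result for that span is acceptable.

S\NP

[0,7] S   >
  [0,4] S/(S\NP)   <
    [0,3] S   <
      [0,1] "park" : NP
      [1,3] S\NP   <B
        [1,2] "idea" : NP\NP
        [2,3] "some" : S\NP
    [3,4] "dog" : (S/(S\NP))\S
  [4,7] S\NP   <
    [4,5] "slowly" : PP
    [5,7] (S\NP)\PP   <
      [5,6] "built" : PP
      [6,7] "every" : ((S\NP)\PP)\PP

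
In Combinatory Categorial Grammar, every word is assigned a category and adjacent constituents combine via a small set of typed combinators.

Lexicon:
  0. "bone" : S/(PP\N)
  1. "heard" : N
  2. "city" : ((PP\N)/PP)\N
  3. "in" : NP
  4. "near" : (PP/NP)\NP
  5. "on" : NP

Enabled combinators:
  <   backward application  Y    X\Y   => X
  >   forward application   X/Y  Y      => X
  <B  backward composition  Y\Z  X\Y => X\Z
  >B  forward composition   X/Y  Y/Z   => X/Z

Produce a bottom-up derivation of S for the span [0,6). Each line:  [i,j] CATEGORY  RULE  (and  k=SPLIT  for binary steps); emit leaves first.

[0,1] S/(PP\N)  lex  "bone"
[1,2] N  lex  "heard"
[2,3] ((PP\N)/PP)\N  lex  "city"
[1,3] (PP\N)/PP  <  k=2
[0,3] S/PP  >B  k=1
[3,4] NP  lex  "in"
[4,5] (PP/NP)\NP  lex  "near"
[3,5] PP/NP  <  k=4
[0,5] S/NP  >B  k=3
[5,6] NP  lex  "on"
[0,6] S  >  k=5

[0,6] S   >
  [0,5] S/NP   >B
    [0,3] S/PP   >B
      [0,1] "bone" : S/(PP\N)
      [1,3] (PP\N)/PP   <
        [1,2] "heard" : N
        [2,3] "city" : ((PP\N)/PP)\N
    [3,5] PP/NP   <
      [3,4] "in" : NP
      [4,5] "near" : (PP/NP)\NP
  [5,6] "on" : NP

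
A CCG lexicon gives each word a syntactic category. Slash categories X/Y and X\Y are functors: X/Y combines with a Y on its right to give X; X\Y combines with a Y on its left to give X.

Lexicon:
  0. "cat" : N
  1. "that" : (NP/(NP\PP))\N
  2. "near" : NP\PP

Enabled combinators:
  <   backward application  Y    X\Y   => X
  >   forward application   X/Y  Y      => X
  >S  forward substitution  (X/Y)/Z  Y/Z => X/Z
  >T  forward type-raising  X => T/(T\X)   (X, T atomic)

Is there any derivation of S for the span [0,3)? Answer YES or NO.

N (NP/(NP\PP))\N NP\PP
CKY chart[0,3] = {N/(N\NP), NP, NP/(NP\NP), PP/(PP\NP), S/(S\NP)}; S ∉ chart

NO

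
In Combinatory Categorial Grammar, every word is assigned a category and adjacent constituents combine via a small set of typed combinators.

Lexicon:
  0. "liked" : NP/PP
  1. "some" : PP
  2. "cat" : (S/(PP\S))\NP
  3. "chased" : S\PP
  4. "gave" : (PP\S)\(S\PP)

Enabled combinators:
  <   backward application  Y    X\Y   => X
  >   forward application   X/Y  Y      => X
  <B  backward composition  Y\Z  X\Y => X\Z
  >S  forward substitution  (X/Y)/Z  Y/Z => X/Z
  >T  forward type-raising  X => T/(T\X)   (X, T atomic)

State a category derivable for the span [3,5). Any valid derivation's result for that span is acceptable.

PP\S

[0,5] S   >
  [0,3] S/(PP\S)   <
    [0,2] NP   >
      [0,1] "liked" : NP/PP
      [1,2] "some" : PP
    [2,3] "cat" : (S/(PP\S))\NP
  [3,5] PP\S   <
    [3,4] "chased" : S\PP
    [4,5] "gave" : (PP\S)\(S\PP)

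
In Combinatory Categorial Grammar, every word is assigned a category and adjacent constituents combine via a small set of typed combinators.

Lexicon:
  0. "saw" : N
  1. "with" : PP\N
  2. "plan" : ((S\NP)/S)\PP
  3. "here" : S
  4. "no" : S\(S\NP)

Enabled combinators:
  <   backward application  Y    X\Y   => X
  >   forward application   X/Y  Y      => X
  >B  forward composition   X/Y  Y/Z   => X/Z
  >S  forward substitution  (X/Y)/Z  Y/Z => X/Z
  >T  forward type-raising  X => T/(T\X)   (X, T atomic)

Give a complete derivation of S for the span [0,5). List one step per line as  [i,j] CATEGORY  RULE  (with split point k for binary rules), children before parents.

[0,1] N  lex  "saw"
[1,2] PP\N  lex  "with"
[0,2] PP  <  k=1
[2,3] ((S\NP)/S)\PP  lex  "plan"
[0,3] (S\NP)/S  <  k=2
[3,4] S  lex  "here"
[0,4] S\NP  >  k=3
[4,5] S\(S\NP)  lex  "no"
[0,5] S  <  k=4

[0,5] S   <
  [0,4] S\NP   >
    [0,3] (S\NP)/S   <
      [0,2] PP   <
        [0,1] "saw" : N
        [1,2] "with" : PP\N
      [2,3] "plan" : ((S\NP)/S)\PP
    [3,4] "here" : S
  [4,5] "no" : S\(S\NP)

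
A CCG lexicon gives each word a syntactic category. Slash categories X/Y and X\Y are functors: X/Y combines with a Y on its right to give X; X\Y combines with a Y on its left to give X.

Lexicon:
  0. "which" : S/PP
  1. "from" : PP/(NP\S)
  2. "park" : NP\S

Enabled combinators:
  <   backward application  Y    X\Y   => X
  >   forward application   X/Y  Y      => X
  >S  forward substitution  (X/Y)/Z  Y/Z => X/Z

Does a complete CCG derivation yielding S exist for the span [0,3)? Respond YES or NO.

YES

[0,3] S   >
  [0,1] "which" : S/PP
  [1,3] PP   >
    [1,2] "from" : PP/(NP\S)
    [2,3] "park" : NP\S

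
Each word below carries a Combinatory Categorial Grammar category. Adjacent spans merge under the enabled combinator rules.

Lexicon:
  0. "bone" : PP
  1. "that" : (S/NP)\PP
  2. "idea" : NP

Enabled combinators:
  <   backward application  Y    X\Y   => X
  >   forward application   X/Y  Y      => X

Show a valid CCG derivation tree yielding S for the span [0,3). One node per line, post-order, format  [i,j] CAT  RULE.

[0,3] S   >
  [0,2] S/NP   <
    [0,1] "bone" : PP
    [1,2] "that" : (S/NP)\PP
  [2,3] "idea" : NP

[0,1] PP  lex  "bone"
[1,2] (S/NP)\PP  lex  "that"
[0,2] S/NP  <  k=1
[2,3] NP  lex  "idea"
[0,3] S  >  k=2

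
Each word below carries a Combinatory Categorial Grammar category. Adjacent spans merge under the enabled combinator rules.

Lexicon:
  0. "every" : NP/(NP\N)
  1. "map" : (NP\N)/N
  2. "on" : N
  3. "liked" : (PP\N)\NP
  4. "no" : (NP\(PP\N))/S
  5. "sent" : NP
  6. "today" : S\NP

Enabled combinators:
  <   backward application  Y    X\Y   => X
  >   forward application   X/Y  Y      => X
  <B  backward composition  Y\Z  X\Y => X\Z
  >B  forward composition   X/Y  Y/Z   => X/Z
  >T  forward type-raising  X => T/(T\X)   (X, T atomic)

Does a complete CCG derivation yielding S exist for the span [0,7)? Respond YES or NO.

NP/(NP\N) (NP\N)/N N (PP\N)\NP (NP\(PP\N))/S NP S\NP
CKY chart[0,7] = {N/(N\NP), NP, NP/(NP\NP), PP/(PP\NP), S/(S\NP)}; S ∉ chart

NO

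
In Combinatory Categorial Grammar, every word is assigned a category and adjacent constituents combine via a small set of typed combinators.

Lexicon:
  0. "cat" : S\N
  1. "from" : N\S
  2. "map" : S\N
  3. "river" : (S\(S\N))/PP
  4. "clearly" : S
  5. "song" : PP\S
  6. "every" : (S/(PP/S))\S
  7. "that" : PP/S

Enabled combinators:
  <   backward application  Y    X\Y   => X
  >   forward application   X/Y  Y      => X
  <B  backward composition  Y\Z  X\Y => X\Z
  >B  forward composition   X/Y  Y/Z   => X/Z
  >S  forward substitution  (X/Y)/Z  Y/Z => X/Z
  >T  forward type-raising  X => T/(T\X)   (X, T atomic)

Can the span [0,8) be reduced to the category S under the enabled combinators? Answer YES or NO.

YES

[0,8] S   >
  [0,7] S/(PP/S)   <
    [0,6] S   <
      [0,3] S\N   <B
        [0,1] "cat" : S\N
        [1,3] S\S   <B
          [1,2] "from" : N\S
          [2,3] "map" : S\N
      [3,6] S\(S\N)   >
        [3,4] "river" : (S\(S\N))/PP
        [4,6] PP   <
          [4,5] "clearly" : S
          [5,6] "song" : PP\S
    [6,7] "every" : (S/(PP/S))\S
  [7,8] "that" : PP/S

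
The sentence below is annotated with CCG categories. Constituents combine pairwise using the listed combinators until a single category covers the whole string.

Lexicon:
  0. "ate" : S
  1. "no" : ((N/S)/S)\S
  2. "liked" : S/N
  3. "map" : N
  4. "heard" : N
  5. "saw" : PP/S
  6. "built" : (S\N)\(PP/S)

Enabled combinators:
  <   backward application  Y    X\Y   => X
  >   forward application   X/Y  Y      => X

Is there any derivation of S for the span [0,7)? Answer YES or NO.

NO

S ((N/S)/S)\S S/N N N PP/S (S\N)\(PP/S)
CKY chart[0,7] = {N}; S ∉ chart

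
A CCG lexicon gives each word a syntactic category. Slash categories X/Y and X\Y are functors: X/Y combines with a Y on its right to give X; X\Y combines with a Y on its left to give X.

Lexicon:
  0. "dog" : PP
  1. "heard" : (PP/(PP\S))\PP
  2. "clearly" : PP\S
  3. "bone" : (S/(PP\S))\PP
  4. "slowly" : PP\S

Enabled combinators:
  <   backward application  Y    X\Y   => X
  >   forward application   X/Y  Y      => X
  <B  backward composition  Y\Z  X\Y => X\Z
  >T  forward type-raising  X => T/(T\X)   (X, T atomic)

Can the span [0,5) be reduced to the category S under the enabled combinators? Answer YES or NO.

[0,5] S   >
  [0,4] S/(PP\S)   <
    [0,3] PP   >
      [0,2] PP/(PP\S)   <
        [0,1] "dog" : PP
        [1,2] "heard" : (PP/(PP\S))\PP
      [2,3] "clearly" : PP\S
    [3,4] "bone" : (S/(PP\S))\PP
  [4,5] "slowly" : PP\S

YES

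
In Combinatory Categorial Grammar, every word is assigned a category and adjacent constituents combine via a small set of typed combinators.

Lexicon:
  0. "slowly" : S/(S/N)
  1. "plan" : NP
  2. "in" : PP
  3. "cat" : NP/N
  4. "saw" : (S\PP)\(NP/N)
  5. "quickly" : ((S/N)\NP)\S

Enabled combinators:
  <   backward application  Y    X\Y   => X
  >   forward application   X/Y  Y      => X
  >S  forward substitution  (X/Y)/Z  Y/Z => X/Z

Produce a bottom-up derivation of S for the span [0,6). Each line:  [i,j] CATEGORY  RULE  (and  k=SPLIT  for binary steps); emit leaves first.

[0,6] S   >
  [0,1] "slowly" : S/(S/N)
  [1,6] S/N   <
    [1,2] "plan" : NP
    [2,6] (S/N)\NP   <
      [2,5] S   <
        [2,3] "in" : PP
        [3,5] S\PP   <
          [3,4] "cat" : NP/N
          [4,5] "saw" : (S\PP)\(NP/N)
      [5,6] "quickly" : ((S/N)\NP)\S

[0,1] S/(S/N)  lex  "slowly"
[1,2] NP  lex  "plan"
[2,3] PP  lex  "in"
[3,4] NP/N  lex  "cat"
[4,5] (S\PP)\(NP/N)  lex  "saw"
[3,5] S\PP  <  k=4
[2,5] S  <  k=3
[5,6] ((S/N)\NP)\S  lex  "quickly"
[2,6] (S/N)\NP  <  k=5
[1,6] S/N  <  k=2
[0,6] S  >  k=1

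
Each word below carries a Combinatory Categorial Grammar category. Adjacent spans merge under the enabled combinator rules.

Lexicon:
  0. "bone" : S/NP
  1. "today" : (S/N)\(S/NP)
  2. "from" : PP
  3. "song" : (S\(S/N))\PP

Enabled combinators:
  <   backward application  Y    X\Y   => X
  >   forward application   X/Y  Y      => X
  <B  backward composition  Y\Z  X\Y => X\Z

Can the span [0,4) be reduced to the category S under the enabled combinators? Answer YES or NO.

[0,4] S   <
  [0,2] S/N   <
    [0,1] "bone" : S/NP
    [1,2] "today" : (S/N)\(S/NP)
  [2,4] S\(S/N)   <
    [2,3] "from" : PP
    [3,4] "song" : (S\(S/N))\PP

YES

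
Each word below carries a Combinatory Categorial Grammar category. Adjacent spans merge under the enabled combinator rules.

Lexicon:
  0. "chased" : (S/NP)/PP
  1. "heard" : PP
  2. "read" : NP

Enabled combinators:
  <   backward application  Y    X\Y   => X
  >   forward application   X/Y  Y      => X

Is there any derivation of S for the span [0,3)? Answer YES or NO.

YES

[0,3] S   >
  [0,2] S/NP   >
    [0,1] "chased" : (S/NP)/PP
    [1,2] "heard" : PP
  [2,3] "read" : NP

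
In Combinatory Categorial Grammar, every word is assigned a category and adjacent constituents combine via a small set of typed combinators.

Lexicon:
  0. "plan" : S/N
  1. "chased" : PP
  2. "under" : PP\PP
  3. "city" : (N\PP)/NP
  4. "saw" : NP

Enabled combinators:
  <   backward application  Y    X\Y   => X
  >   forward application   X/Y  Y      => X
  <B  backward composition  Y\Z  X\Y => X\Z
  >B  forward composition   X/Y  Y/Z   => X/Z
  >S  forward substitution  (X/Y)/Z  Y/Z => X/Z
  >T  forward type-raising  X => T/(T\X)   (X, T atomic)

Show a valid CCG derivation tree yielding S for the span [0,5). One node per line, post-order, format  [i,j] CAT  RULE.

[0,1] S/N  lex  "plan"
[1,2] PP  lex  "chased"
[1,2] N/(N\PP)  >T
[2,3] PP\PP  lex  "under"
[3,4] (N\PP)/NP  lex  "city"
[4,5] NP  lex  "saw"
[3,5] N\PP  >  k=4
[2,5] N\PP  <B  k=3
[1,5] N  >  k=2
[0,5] S  >  k=1

[0,5] S   >
  [0,1] "plan" : S/N
  [1,5] N   >
    [1,2] N/(N\PP)   >T
      [1,2] "chased" : PP
    [2,5] N\PP   <B
      [2,3] "under" : PP\PP
      [3,5] N\PP   >
        [3,4] "city" : (N\PP)/NP
        [4,5] "saw" : NP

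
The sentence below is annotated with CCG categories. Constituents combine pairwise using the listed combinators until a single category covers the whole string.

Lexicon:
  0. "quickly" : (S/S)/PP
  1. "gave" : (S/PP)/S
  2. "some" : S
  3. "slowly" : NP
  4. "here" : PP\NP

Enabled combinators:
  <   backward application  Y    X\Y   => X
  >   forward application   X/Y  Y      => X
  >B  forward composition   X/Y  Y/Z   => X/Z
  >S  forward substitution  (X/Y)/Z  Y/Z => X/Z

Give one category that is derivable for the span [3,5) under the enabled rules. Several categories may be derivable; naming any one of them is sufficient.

PP

[0,5] S   >
  [0,3] S/PP   >S
    [0,1] "quickly" : (S/S)/PP
    [1,3] S/PP   >
      [1,2] "gave" : (S/PP)/S
      [2,3] "some" : S
  [3,5] PP   <
    [3,4] "slowly" : NP
    [4,5] "here" : PP\NP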